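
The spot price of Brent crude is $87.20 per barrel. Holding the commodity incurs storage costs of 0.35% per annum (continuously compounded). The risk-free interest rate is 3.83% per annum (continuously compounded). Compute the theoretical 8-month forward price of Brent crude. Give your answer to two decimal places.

Net carry = r + u − y = 0.0383 + 0.0035 − 0.0000 = 0.0418
F = S·e^((r+u−y)T) = 87.20 · e^(0.0418 × 8/12) = 87.20 · e^0.027867
= 87.20 × 1.028259 = $89.66 per barrel

$89.66 per barrel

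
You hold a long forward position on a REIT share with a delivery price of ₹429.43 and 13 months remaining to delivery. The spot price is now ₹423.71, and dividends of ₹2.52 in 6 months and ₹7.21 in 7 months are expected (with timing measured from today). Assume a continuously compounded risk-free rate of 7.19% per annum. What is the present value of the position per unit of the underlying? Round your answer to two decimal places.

₹17.11

PV(remaining dividends) I = 2.52·e^(−0.0719·6/12) + 7.21·e^(−0.0719·7/12) = 9.3449
Current forward F = (S − I)·e^(rT) = (423.71 − 9.3449)·e^(0.0719·13/12) = 414.3651 × 1.081006 = 447.9312
Value (long) = (F − K)·e^(−rT) = (447.9312 − 429.43) × 0.925065 = 17.1148
Value = ₹17.11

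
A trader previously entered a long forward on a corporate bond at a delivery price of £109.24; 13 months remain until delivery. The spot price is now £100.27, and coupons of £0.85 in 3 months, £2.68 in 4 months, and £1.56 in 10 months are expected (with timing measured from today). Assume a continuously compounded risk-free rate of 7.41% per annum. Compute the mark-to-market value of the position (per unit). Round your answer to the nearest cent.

PV(remaining coupons) I = 0.85·e^(−0.0741·3/12) + 2.68·e^(−0.0741·4/12) + 1.56·e^(−0.0741·10/12) = 4.9156
Current forward F = (S − I)·e^(rT) = (100.27 − 4.9156)·e^(0.0741·13/12) = 95.3544 × 1.083585 = 103.3246
Value (long) = (F − K)·e^(−rT) = (103.3246 − 109.24) × 0.922863 = -5.4591
Value = -£5.46

-£5.46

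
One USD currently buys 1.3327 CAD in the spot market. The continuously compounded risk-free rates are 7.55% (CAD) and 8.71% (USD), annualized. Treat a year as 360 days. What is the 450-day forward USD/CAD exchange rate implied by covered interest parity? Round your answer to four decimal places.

1.3135

F = S·e^((r_CAD − r_USD)T) = 1.3327 · e^((0.0755 − 0.0871) × 450/360)
= 1.3327 · e^-0.014500 = 1.3327 × 0.985605
F = 1.3135 CAD per USD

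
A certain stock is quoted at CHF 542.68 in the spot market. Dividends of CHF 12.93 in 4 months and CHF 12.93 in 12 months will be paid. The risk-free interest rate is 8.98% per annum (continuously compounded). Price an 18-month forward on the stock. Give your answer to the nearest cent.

PV(dividends) I = 12.93·e^(−0.0898·4/12) + 12.93·e^(−0.0898·12/12)
I = 12.5487 + 11.8195 = 24.3682
F = (S − I)·e^(rT) = (542.68 − 24.3682) · e^(0.0898·18/12)
= 518.3118 · e^0.134700 = 518.3118 × 1.144193 = CHF 593.05

CHF 593.05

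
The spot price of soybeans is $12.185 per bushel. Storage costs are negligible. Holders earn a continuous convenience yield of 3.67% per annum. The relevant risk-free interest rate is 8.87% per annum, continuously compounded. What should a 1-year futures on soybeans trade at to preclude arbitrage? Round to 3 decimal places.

Net carry = r + u − y = 0.0887 + 0.0000 − 0.0367 = 0.0520
F = S·e^((r+u−y)T) = 12.185 · e^(0.0520 × 1) = 12.185 · e^0.052000
= 12.185 × 1.053376 = $12.835 per bushel

$12.835 per bushel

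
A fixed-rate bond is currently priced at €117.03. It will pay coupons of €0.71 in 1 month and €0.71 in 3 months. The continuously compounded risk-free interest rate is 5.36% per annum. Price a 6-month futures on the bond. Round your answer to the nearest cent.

€118.76

PV(coupons) I = 0.71·e^(−0.0536·1/12) + 0.71·e^(−0.0536·3/12)
I = 0.7068 + 0.7005 = 1.4073
F = (S − I)·e^(rT) = (117.03 − 1.4073) · e^(0.0536·6/12)
= 115.6227 · e^0.026800 = 115.6227 × 1.027162 = €118.76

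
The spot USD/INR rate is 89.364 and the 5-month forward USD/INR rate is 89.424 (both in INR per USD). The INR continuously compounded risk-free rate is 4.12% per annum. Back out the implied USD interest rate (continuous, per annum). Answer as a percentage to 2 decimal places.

3.96%

F = S·e^((r_INR − r_USD)T) ⇒ r_USD = r_INR − ln(F/S)/T
ln(89.424/89.364) = 0.000671; /(5/12) = 0.001610
r_USD = 0.0412 − 0.001610 = 0.039590
r_USD = 3.96%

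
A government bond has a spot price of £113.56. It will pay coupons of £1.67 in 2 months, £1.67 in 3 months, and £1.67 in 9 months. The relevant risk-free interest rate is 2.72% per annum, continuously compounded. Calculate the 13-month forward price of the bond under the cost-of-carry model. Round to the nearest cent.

PV(coupons) I = 1.67·e^(−0.0272·2/12) + 1.67·e^(−0.0272·3/12) + 1.67·e^(−0.0272·9/12)
I = 1.6624 + 1.6587 + 1.6363 = 4.9574
F = (S − I)·e^(rT) = (113.56 − 4.9574) · e^(0.0272·13/12)
= 108.6026 · e^0.029467 = 108.6026 × 1.029905 = £111.85

£111.85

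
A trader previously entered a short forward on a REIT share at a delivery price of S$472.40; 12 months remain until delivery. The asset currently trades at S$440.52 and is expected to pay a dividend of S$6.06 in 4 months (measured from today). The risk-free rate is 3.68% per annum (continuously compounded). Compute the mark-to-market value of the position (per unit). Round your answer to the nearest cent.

PV(remaining dividends) I = 6.06·e^(−0.0368·4/12) = 5.9861
Current forward F = (S − I)·e^(rT) = (440.52 − 5.9861)·e^(0.0368·12/12) = 434.5339 × 1.037486 = 450.8228
Value (long) = (F − K)·e^(−rT) = (450.8228 − 472.40) × 0.963869 = -20.7976
Short position value = −(long value) = S$20.80

S$20.80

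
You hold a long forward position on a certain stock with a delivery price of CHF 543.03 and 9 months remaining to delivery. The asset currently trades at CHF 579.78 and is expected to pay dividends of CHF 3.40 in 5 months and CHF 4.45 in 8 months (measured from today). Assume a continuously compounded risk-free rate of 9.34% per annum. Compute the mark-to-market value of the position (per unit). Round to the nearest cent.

CHF 66.04

PV(remaining dividends) I = 3.40·e^(−0.0934·5/12) + 4.45·e^(−0.0934·8/12) = 7.4516
Current forward F = (S − I)·e^(rT) = (579.78 − 7.4516)·e^(0.0934·9/12) = 572.3284 × 1.072562 = 613.8577
Value (long) = (F − K)·e^(−rT) = (613.8577 − 543.03) × 0.932347 = 66.0360
Value = CHF 66.04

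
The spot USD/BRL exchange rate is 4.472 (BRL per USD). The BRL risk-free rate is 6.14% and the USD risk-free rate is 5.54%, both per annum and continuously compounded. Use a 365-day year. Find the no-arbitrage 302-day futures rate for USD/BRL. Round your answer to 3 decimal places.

4.494

F = S·e^((r_BRL − r_USD)T) = 4.472 · e^((0.0614 − 0.0554) × 302/365)
= 4.472 · e^0.004964 = 4.472 × 1.004976
F = 4.494 BRL per USD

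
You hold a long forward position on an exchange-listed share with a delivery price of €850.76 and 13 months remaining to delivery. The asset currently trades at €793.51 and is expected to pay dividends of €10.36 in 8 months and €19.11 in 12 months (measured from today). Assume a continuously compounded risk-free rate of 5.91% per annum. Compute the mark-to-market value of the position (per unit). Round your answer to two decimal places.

-€32.46

PV(remaining dividends) I = 10.36·e^(−0.0591·8/12) + 19.11·e^(−0.0591·12/12) = 27.9731
Current forward F = (S − I)·e^(rT) = (793.51 − 27.9731)·e^(0.0591·13/12) = 765.5369 × 1.066119 = 816.1534
Value (long) = (F − K)·e^(−rT) = (816.1534 − 850.76) × 0.937982 = -32.4604
Value = -€32.46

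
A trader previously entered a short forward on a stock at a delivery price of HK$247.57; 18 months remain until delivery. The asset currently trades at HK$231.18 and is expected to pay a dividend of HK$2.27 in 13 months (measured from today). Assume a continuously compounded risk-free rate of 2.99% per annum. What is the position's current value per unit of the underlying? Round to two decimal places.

PV(remaining dividends) I = 2.27·e^(−0.0299·13/12) = 2.1976
Current forward F = (S − I)·e^(rT) = (231.18 − 2.1976)·e^(0.0299·18/12) = 228.9824 × 1.045871 = 239.4861
Value (long) = (F − K)·e^(−rT) = (239.4861 − 247.57) × 0.956141 = -7.7293
Short position value = −(long value) = HK$7.73

HK$7.73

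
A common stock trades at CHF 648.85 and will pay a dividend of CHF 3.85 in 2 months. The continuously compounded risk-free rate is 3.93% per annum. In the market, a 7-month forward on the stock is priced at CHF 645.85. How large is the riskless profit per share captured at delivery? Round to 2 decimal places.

CHF 14.13 per share

PV(dividends) I = 3.85·e^(−0.0393·2/12) = 3.8249
Fair forward F* = (S − I)·e^(rT) = (648.85 − 3.8249)·e^0.022925 = 645.0251 × 1.023190 = 659.9832
Market CHF 645.85 < fair 659.9832: forward underpriced → reverse cash-and-carry (short the stock, invest proceeds at r, pay the dividends, go long the forward).
Profit at T = |F_mkt − F*| = |645.85 − 659.9832| = CHF 14.13 per share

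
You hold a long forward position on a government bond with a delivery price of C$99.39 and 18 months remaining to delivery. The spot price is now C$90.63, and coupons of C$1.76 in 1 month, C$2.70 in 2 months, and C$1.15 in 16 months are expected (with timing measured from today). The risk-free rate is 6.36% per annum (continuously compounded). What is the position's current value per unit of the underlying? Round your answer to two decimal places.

-C$5.20

PV(remaining coupons) I = 1.76·e^(−0.0636·1/12) + 2.70·e^(−0.0636·2/12) + 1.15·e^(−0.0636·16/12) = 5.4787
Current forward F = (S − I)·e^(rT) = (90.63 − 5.4787)·e^(0.0636·18/12) = 85.1513 × 1.100099 = 93.6749
Value (long) = (F − K)·e^(−rT) = (93.6749 − 99.39) × 0.909009 = -5.1951
Value = -C$5.20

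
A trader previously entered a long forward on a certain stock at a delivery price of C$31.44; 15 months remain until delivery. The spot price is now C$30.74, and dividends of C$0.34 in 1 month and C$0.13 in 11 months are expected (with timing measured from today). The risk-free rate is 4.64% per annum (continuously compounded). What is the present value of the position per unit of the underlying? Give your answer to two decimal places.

PV(remaining dividends) I = 0.34·e^(−0.0464·1/12) + 0.13·e^(−0.0464·11/12) = 0.4633
Current forward F = (S − I)·e^(rT) = (30.74 − 0.4633)·e^(0.0464·15/12) = 30.2767 × 1.059715 = 32.0847
Value (long) = (F − K)·e^(−rT) = (32.0847 − 31.44) × 0.943650 = 0.6084
Value = C$0.61

C$0.61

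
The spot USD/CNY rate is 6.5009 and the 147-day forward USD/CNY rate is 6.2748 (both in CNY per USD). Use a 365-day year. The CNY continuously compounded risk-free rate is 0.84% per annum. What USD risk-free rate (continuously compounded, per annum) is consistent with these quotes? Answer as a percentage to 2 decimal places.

F = S·e^((r_CNY − r_USD)T) ⇒ r_USD = r_CNY − ln(F/S)/T
ln(6.2748/6.5009) = -0.035399; /(147/365) = -0.087895
r_USD = 0.0084 + 0.087895 = 0.096295
r_USD = 9.63%

9.63%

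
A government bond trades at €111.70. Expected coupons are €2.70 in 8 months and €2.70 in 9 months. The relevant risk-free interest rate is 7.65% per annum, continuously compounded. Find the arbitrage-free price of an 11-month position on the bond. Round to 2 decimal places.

€114.33

PV(coupons) I = 2.70·e^(−0.0765·8/12) + 2.70·e^(−0.0765·9/12)
I = 2.5658 + 2.5494 = 5.1152
F = (S − I)·e^(rT) = (111.70 − 5.1152) · e^(0.0765·11/12)
= 106.5848 · e^0.070125 = 106.5848 × 1.072642 = €114.33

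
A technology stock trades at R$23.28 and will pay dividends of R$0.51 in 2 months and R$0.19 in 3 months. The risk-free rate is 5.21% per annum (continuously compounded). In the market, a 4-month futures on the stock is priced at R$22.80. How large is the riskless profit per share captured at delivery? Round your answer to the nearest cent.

R$0.18 per share

PV(dividends) I = 0.51·e^(−0.0521·2/12) + 0.19·e^(−0.0521·3/12) = 0.6931
Fair futures F* = (S − I)·e^(rT) = (23.28 − 0.6931)·e^0.017367 = 22.5869 × 1.017519 = 22.9826
Market R$22.80 < fair 22.9826: forward underpriced → reverse cash-and-carry (short the stock, invest proceeds at r, pay the dividends, go long the forward).
Profit at T = |F_mkt − F*| = |22.80 − 22.9826| = R$0.18 per share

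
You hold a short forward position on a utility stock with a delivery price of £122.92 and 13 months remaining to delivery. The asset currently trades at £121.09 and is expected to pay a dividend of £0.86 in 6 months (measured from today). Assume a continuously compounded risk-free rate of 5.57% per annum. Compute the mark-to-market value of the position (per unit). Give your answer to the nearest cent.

-£4.53

PV(remaining dividends) I = 0.86·e^(−0.0557·6/12) = 0.8364
Current forward F = (S − I)·e^(rT) = (121.09 − 0.8364)·e^(0.0557·13/12) = 120.2536 × 1.062199 = 127.7333
Value (long) = (F − K)·e^(−rT) = (127.7333 − 122.92) × 0.941443 = 4.5314
Short position value = −(long value) = -£4.53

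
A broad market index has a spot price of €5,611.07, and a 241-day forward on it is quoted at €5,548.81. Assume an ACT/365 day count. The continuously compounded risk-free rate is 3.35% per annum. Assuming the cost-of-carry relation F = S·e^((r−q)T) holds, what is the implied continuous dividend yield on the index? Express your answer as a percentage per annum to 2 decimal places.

From F = S·e^((r−q)T): (r − q) = ln(F/S)/T
ln(5548.81/5611.07) = ln(0.988904) = -0.011158
(r − q) = -0.011158 / (241/365) = -0.016899
q = r − ln(F/S)/T = 0.0335 + 0.016899 = 0.050399
q = 5.04%

5.04%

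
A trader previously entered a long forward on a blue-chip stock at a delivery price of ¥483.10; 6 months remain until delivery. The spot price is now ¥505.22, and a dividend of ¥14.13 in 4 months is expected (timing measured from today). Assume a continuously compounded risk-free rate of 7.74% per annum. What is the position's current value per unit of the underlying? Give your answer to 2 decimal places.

¥26.69

PV(remaining dividends) I = 14.13·e^(−0.0774·4/12) = 13.7701
Current forward F = (S − I)·e^(rT) = (505.22 − 13.7701)·e^(0.0774·6/12) = 491.4499 × 1.039459 = 510.8420
Value (long) = (F − K)·e^(−rT) = (510.8420 − 483.10) × 0.962039 = 26.6889
Value = ¥26.69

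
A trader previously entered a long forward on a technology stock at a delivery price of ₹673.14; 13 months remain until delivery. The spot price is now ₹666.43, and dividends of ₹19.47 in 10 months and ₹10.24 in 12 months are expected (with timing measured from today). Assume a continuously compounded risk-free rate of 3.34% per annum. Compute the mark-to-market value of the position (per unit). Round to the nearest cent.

-₹11.63

PV(remaining dividends) I = 19.47·e^(−0.0334·10/12) + 10.24·e^(−0.0334·12/12) = 28.8392
Current forward F = (S − I)·e^(rT) = (666.43 − 28.8392)·e^(0.0334·13/12) = 637.5908 × 1.036846 = 661.0835
Value (long) = (F − K)·e^(−rT) = (661.0835 − 673.14) × 0.964463 = -11.6280
Value = -₹11.63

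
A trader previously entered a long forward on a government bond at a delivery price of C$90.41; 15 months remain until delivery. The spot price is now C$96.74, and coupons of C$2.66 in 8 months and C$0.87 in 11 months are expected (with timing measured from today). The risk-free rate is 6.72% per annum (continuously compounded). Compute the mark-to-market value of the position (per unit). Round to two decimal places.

C$10.25

PV(remaining coupons) I = 2.66·e^(−0.0672·8/12) + 0.87·e^(−0.0672·11/12) = 3.3615
Current forward F = (S − I)·e^(rT) = (96.74 − 3.3615)·e^(0.0672·15/12) = 93.3785 × 1.087629 = 101.5612
Value (long) = (F − K)·e^(−rT) = (101.5612 − 90.41) × 0.919431 = 10.2528
Value = C$10.25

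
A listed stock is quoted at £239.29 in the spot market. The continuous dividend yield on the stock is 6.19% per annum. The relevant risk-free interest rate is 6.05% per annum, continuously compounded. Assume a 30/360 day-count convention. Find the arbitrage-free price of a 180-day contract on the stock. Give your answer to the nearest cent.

£239.12

F = S·e^((r − q)T) = 239.29 · e^((0.0605 − 0.0619) × 180/360)
= 239.29 · e^-0.000700 = 239.29 × 0.999300
F = £239.12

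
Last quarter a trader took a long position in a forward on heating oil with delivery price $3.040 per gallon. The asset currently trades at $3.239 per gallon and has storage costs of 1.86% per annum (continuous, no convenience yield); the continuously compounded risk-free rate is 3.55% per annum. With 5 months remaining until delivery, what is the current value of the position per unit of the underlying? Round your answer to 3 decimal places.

$0.269 per gallon

Current fair forward for the remaining 5 months: F = S·e^((r + u)·T), (r + u) = 0.0355 + 0.0186 = 0.0541
F = 3.239 · e^(0.0541 × 5/12) = 3.239 × 1.022798 = 3.3128
Value of long forward = (F − K)·e^(−rT) = (3.3128 − 3.040) · e^(−0.0355·5/12)
= 0.2728 × 0.985317 = 0.269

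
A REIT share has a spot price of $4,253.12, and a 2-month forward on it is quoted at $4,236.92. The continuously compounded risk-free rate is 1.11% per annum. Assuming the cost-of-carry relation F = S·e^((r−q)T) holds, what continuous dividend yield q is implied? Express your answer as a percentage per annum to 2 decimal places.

3.40%

From F = S·e^((r−q)T): (r − q) = ln(F/S)/T
ln(4236.92/4253.12) = ln(0.996191) = -0.003816
(r − q) = -0.003816 / (2/12) = -0.022896
q = r − ln(F/S)/T = 0.0111 + 0.022896 = 0.033996
q = 3.40%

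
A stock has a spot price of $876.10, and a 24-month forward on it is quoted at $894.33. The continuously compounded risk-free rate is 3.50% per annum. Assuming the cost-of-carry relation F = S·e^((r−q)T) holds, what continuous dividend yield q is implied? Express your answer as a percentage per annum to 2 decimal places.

2.47%

From F = S·e^((r−q)T): (r − q) = ln(F/S)/T
ln(894.33/876.10) = ln(1.020808) = 0.020594
(r − q) = 0.020594 / (24/12) = 0.010297
q = r − ln(F/S)/T = 0.0350 − 0.010297 = 0.024703
q = 2.47%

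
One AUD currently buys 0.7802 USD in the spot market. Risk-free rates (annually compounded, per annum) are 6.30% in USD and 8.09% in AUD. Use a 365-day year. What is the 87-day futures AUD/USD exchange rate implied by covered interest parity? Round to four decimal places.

0.7771

By covered interest parity, F = S · (1+r_USD)^T / (1+r_AUD)^T
= 0.7802 × 1.014669 / 1.018716 = 0.7802 × 0.996027
F = 0.7771 USD per AUD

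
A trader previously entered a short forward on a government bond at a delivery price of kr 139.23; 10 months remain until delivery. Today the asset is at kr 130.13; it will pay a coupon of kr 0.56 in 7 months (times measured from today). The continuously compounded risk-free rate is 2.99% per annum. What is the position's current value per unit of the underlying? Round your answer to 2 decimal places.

PV(remaining coupons) I = 0.56·e^(−0.0299·7/12) = 0.5503
Current forward F = (S − I)·e^(rT) = (130.13 − 0.5503)·e^(0.0299·10/12) = 129.5797 × 1.025230 = 132.8490
Value (long) = (F − K)·e^(−rT) = (132.8490 − 139.23) × 0.975391 = -6.2240
Short position value = −(long value) = kr 6.22

kr 6.22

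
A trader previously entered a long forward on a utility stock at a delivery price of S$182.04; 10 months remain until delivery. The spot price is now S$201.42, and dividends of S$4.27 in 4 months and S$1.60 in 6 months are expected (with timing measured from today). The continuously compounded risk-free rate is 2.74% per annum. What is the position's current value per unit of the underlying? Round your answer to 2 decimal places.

S$17.68

PV(remaining dividends) I = 4.27·e^(−0.0274·4/12) + 1.60·e^(−0.0274·6/12) = 5.8094
Current forward F = (S − I)·e^(rT) = (201.42 − 5.8094)·e^(0.0274·10/12) = 195.6106 × 1.023096 = 200.1284
Value (long) = (F − K)·e^(−rT) = (200.1284 − 182.04) × 0.977425 = 17.6801
Value = S$17.68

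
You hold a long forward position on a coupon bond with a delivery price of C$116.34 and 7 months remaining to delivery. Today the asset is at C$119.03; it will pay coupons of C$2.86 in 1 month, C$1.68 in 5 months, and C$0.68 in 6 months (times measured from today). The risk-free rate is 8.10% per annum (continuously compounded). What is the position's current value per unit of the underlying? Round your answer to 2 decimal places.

C$2.94

PV(remaining coupons) I = 2.86·e^(−0.0810·1/12) + 1.68·e^(−0.0810·5/12) + 0.68·e^(−0.0810·6/12) = 5.1180
Current forward F = (S − I)·e^(rT) = (119.03 − 5.1180)·e^(0.0810·7/12) = 113.9120 × 1.048384 = 119.4235
Value (long) = (F − K)·e^(−rT) = (119.4235 − 116.34) × 0.953849 = 2.9412
Value = C$2.94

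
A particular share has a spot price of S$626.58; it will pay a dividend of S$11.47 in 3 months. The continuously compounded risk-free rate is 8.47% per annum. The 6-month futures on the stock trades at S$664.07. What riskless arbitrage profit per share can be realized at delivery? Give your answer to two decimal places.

S$22.10 per share

PV(dividends) I = 11.47·e^(−0.0847·3/12) = 11.2297
Fair futures F* = (S − I)·e^(rT) = (626.58 − 11.2297)·e^0.042350 = 615.3503 × 1.043260 = 641.9704
Market S$664.07 > fair 641.9704: forward overpriced → cash-and-carry (borrow at r, buy the stock and collect the dividends, short the forward).
Profit at T = |F_mkt − F*| = |664.07 − 641.9704| = S$22.10 per share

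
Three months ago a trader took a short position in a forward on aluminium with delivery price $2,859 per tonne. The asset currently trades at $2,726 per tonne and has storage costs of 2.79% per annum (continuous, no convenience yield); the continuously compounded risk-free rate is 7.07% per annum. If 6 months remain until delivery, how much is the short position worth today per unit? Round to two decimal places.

-$4.59 per tonne

Current fair forward for the remaining 6 months: F = S·e^((r + u)·T), (r + u) = 0.0707 + 0.0279 = 0.0986
F = 2726 · e^(0.0986 × 6/12) = 2726 × 1.05053546 = 2863.7597
Value of long forward = (F − K)·e^(−rT) = (2863.7597 − 2859) · e^(−0.0707·6/12)
= 4.7597 × 0.96526751 = 4.59
Short position value = −(long value) = -$4.59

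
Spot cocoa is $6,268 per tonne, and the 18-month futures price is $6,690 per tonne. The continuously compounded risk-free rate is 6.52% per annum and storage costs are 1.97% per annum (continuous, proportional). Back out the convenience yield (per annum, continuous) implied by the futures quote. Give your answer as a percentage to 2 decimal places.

4.15%

F = S·e^((r+u−y)T) ⇒ (r+u−y) = ln(F/S)/T
ln(6690/6268) = 0.065157; /T ⇒ 0.043438
y = r + u − ln(F/S)/T = 0.0652 + 0.0197 − 0.043438 = 0.041462
y = 4.15%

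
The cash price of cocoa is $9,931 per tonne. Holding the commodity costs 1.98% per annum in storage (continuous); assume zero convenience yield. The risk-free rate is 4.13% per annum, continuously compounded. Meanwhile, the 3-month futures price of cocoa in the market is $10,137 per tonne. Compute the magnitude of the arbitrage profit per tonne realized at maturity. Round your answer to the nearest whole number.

Fair futures: F* = S·e^(carry·T), with carry = (r + u) = 0.0413 + 0.0198 = 0.0611
F* = 9931 · e^(0.0611 × 3/12) = 9931 · e^0.015275 = 9931 × 1.015392 = $10083.8580
Market $10137 > fair $10083.8580: forward overpriced → cash-and-carry (buy spot, short the forward).
At maturity, profit = |F_mkt − F*| = |10137 − 10083.8580| = $53 per tonne

$53 per tonne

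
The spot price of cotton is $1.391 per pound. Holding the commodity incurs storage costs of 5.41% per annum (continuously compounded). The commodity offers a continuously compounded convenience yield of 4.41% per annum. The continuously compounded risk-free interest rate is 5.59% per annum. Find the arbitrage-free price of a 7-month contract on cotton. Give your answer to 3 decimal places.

$1.446 per pound

Net carry = r + u − y = 0.0559 + 0.0541 − 0.0441 = 0.0659
F = S·e^((r+u−y)T) = 1.391 · e^(0.0659 × 7/12) = 1.391 · e^0.038442
= 1.391 × 1.039190 = $1.446 per pound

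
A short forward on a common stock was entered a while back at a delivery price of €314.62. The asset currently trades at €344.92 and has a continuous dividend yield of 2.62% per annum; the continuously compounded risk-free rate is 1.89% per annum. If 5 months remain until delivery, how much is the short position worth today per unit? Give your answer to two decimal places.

Current fair forward for the remaining 5 months: F = S·e^((r − q)·T), (r − q) = 0.0189 − 0.0262 = -0.0073
F = 344.92 · e^(-0.0073 × 5/12) = 344.92 × 0.996963 = 343.8725
Value of long forward = (F − K)·e^(−rT) = (343.8725 − 314.62) · e^(−0.0189·5/12)
= 29.2525 × 0.992156 = 29.02
Short position value = −(long value) = -€29.02

-€29.02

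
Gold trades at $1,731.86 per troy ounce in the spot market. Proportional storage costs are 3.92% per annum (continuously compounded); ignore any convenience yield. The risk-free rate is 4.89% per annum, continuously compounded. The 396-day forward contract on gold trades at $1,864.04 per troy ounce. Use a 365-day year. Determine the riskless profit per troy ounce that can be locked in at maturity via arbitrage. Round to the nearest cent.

$41.52 per troy ounce

Fair forward: F* = S·e^(carry·T), with carry = (r + u) = 0.0489 + 0.0392 = 0.0881
F* = 1731.86 · e^(0.0881 × 396/365) = 1731.86 · e^0.09558247 = 1731.86 × 1.10029956 = $1905.5648
Market $1864.04 < fair $1905.5648: forward underpriced → reverse cash-and-carry (short spot, go long the forward).
At maturity, profit = |F_mkt − F*| = |1864.04 − 1905.5648| = $41.52 per troy ounce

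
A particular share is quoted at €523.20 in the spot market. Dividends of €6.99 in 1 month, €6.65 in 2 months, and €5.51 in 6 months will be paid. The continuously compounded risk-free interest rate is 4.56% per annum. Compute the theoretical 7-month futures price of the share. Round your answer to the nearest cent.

€517.84

PV(dividends) I = 6.99·e^(−0.0456·1/12) + 6.65·e^(−0.0456·2/12) + 5.51·e^(−0.0456·6/12)
I = 6.9635 + 6.5997 + 5.3858 = 18.9490
F = (S − I)·e^(rT) = (523.20 − 18.9490) · e^(0.0456·7/12)
= 504.2510 · e^0.026600 = 504.2510 × 1.026957 = €517.84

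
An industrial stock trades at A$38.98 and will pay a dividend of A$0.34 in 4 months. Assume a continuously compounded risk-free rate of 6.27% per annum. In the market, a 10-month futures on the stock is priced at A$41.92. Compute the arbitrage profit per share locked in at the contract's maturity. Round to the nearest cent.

A$1.20 per share

PV(dividends) I = 0.34·e^(−0.0627·4/12) = 0.3330
Fair futures F* = (S − I)·e^(rT) = (38.98 − 0.3330)·e^0.052250 = 38.6470 × 1.053639 = 40.7200
Market A$41.92 > fair 40.7200: forward overpriced → cash-and-carry (borrow at r, buy the stock and collect the dividends, short the forward).
Profit at T = |F_mkt − F*| = |41.92 − 40.7200| = A$1.20 per share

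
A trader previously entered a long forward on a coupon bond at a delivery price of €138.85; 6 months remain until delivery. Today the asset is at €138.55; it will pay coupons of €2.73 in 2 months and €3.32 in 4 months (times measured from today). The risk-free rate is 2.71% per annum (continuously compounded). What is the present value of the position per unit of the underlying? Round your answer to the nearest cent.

PV(remaining coupons) I = 2.73·e^(−0.0271·2/12) + 3.32·e^(−0.0271·4/12) = 6.0078
Current forward F = (S − I)·e^(rT) = (138.55 − 6.0078)·e^(0.0271·6/12) = 132.5422 × 1.013642 = 134.3503
Value (long) = (F − K)·e^(−rT) = (134.3503 − 138.85) × 0.986541 = -4.4391
Value = -€4.44

-€4.44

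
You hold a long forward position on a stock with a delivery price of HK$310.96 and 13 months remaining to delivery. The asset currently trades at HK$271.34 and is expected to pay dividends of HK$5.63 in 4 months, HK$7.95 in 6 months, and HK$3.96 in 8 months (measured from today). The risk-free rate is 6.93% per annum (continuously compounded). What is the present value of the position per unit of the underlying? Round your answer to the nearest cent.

PV(remaining dividends) I = 5.63·e^(−0.0693·4/12) + 7.95·e^(−0.0693·6/12) + 3.96·e^(−0.0693·8/12) = 16.9619
Current forward F = (S − I)·e^(rT) = (271.34 − 16.9619)·e^(0.0693·13/12) = 254.3781 × 1.077965 = 274.2107
Value (long) = (F − K)·e^(−rT) = (274.2107 − 310.96) × 0.927674 = -34.0914
Value = -HK$34.09

-HK$34.09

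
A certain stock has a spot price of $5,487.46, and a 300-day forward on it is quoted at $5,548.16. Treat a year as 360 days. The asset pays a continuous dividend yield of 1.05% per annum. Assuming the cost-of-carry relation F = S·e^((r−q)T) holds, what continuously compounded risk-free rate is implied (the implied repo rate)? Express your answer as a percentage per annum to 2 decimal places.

2.37%

From F = S·e^((r−q)T): (r − q) = ln(F/S)/T
ln(5548.16/5487.46) = ln(1.011062) = 0.011001
(r − q) = 0.011001 / (300/360) = 0.013201
r = ln(F/S)/T + q = 0.013201 + 0.0105 = 0.023701
r = 2.37%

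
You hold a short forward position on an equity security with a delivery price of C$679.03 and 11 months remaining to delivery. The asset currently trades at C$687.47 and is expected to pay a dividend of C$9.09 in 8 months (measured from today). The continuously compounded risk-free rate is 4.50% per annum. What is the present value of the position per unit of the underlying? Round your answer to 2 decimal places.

-C$27.06

PV(remaining dividends) I = 9.09·e^(−0.0450·8/12) = 8.8213
Current forward F = (S − I)·e^(rT) = (687.47 − 8.8213)·e^(0.0450·11/12) = 678.6487 × 1.042113 = 707.2286
Value (long) = (F − K)·e^(−rT) = (707.2286 − 679.03) × 0.959589 = 27.0591
Short position value = −(long value) = -C$27.06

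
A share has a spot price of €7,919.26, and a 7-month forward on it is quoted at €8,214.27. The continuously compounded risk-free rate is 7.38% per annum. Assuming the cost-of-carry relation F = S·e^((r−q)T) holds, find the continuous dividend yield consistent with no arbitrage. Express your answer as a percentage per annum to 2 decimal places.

From F = S·e^((r−q)T): (r − q) = ln(F/S)/T
ln(8214.27/7919.26) = ln(1.037252) = 0.036575
(r − q) = 0.036575 / (7/12) = 0.062700
q = r − ln(F/S)/T = 0.0738 − 0.062700 = 0.011100
q = 1.11%

1.11%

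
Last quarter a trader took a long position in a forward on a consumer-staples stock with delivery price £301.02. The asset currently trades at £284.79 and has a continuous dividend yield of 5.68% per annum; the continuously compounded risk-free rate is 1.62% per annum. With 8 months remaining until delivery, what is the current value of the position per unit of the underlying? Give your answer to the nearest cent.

Current fair forward for the remaining 8 months: F = S·e^((r − q)·T), (r − q) = 0.0162 − 0.0568 = -0.0406
F = 284.79 · e^(-0.0406 × 8/12) = 284.79 × 0.973296 = 277.1850
Value of long forward = (F − K)·e^(−rT) = (277.1850 − 301.02) · e^(−0.0162·8/12)
= -23.8350 × 0.989258 = -23.58

-£23.58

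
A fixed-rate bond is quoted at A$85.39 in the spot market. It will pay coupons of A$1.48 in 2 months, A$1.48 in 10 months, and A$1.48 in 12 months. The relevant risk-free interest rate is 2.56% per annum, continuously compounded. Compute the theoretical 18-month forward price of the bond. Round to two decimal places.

A$84.20

PV(coupons) I = 1.48·e^(−0.0256·2/12) + 1.48·e^(−0.0256·10/12) + 1.48·e^(−0.0256·12/12)
I = 1.4737 + 1.4488 + 1.4426 = 4.3651
F = (S − I)·e^(rT) = (85.39 − 4.3651) · e^(0.0256·18/12)
= 81.0249 · e^0.038400 = 81.0249 × 1.039147 = A$84.20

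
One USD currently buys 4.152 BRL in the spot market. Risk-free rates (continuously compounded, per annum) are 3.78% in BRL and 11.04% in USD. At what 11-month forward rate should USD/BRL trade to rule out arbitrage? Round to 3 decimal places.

F = S·e^((r_BRL − r_USD)T) = 4.152 · e^((0.0378 − 0.1104) × 11/12)
= 4.152 · e^-0.066550 = 4.152 × 0.935616
F = 3.885 BRL per USD

3.885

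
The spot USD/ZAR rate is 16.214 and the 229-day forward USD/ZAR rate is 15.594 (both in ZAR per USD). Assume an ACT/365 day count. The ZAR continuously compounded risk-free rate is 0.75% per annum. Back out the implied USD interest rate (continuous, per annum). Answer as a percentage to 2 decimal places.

6.96%

F = S·e^((r_ZAR − r_USD)T) ⇒ r_USD = r_ZAR − ln(F/S)/T
ln(15.594/16.214) = -0.038989; /(229/365) = -0.062144
r_USD = 0.0075 + 0.062144 = 0.069644
r_USD = 6.96%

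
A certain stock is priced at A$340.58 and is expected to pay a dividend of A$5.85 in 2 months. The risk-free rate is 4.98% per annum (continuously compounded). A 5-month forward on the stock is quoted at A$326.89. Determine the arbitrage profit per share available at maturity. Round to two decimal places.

PV(dividends) I = 5.85·e^(−0.0498·2/12) = 5.8016
Fair forward F* = (S − I)·e^(rT) = (340.58 − 5.8016)·e^0.020750 = 334.7784 × 1.020967 = 341.7977
Market A$326.89 < fair 341.7977: forward underpriced → reverse cash-and-carry (short the stock, invest proceeds at r, pay the dividends, go long the forward).
Profit at T = |F_mkt − F*| = |326.89 − 341.7977| = A$14.91 per share

A$14.91 per share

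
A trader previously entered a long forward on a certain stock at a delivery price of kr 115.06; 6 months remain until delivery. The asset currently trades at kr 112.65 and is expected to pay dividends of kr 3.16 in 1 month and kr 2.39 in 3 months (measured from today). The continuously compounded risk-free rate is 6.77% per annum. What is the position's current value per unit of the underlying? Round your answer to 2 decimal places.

-kr 4.07

PV(remaining dividends) I = 3.16·e^(−0.0677·1/12) + 2.39·e^(−0.0677·3/12) = 5.4921
Current forward F = (S − I)·e^(rT) = (112.65 − 5.4921)·e^(0.0677·6/12) = 107.1579 × 1.034429 = 110.8472
Value (long) = (F − K)·e^(−rT) = (110.8472 − 115.06) × 0.966717 = -4.0726
Value = -kr 4.07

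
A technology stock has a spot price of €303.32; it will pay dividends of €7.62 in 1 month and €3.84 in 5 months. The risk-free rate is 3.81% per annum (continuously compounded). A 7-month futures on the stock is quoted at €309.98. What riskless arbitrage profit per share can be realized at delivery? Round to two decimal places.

€11.47 per share

PV(dividends) I = 7.62·e^(−0.0381·1/12) + 3.84·e^(−0.0381·5/12) = 11.3754
Fair futures F* = (S − I)·e^(rT) = (303.32 − 11.3754)·e^0.022225 = 291.9446 × 1.022474 = 298.5058
Market €309.98 > fair 298.5058: forward overpriced → cash-and-carry (borrow at r, buy the stock and collect the dividends, short the forward).
Profit at T = |F_mkt − F*| = |309.98 − 298.5058| = €11.47 per share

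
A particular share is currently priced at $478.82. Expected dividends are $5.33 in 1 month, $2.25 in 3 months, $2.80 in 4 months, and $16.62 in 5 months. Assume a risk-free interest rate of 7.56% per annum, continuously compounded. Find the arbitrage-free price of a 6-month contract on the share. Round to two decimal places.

$469.91

PV(dividends) I = 5.33·e^(−0.0756·1/12) + 2.25·e^(−0.0756·3/12) + 2.80·e^(−0.0756·4/12) + 16.62·e^(−0.0756·5/12)
I = 5.2965 + 2.2079 + 2.7303 + 16.1046 = 26.3393
F = (S − I)·e^(rT) = (478.82 − 26.3393) · e^(0.0756·6/12)
= 452.4807 · e^0.037800 = 452.4807 × 1.038524 = $469.91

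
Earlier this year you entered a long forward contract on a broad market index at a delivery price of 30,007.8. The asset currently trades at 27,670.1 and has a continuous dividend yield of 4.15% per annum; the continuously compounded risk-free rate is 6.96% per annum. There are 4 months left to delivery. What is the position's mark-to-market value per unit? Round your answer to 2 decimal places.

Current fair forward for the remaining 4 months: F = S·e^((r − q)·T), (r − q) = 0.0696 − 0.0415 = 0.0281
F = 27670.1 · e^(0.0281 × 4/12) = 27670.1 × 1.00941067 = 27930.4942
Value of long forward = (F − K)·e^(−rT) = (27930.4942 − 30007.8) · e^(−0.0696·4/12)
= -2077.3058 × 0.97706705 = -2029.67

-2029.67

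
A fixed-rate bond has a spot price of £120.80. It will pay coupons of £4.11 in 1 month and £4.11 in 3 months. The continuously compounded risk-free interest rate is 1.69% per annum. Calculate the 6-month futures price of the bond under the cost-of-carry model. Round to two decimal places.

£113.56

PV(coupons) I = 4.11·e^(−0.0169·1/12) + 4.11·e^(−0.0169·3/12)
I = 4.1042 + 4.0927 = 8.1969
F = (S − I)·e^(rT) = (120.80 − 8.1969) · e^(0.0169·6/12)
= 112.6031 · e^0.008450 = 112.6031 × 1.008486 = £113.56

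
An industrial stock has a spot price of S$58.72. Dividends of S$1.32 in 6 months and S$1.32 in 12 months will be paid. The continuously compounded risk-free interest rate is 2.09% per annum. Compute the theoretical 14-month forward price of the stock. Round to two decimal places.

S$57.51

PV(dividends) I = 1.32·e^(−0.0209·6/12) + 1.32·e^(−0.0209·12/12)
I = 1.3063 + 1.2927 = 2.5990
F = (S − I)·e^(rT) = (58.72 − 2.5990) · e^(0.0209·14/12)
= 56.1210 · e^0.024383 = 56.1210 × 1.024683 = S$57.51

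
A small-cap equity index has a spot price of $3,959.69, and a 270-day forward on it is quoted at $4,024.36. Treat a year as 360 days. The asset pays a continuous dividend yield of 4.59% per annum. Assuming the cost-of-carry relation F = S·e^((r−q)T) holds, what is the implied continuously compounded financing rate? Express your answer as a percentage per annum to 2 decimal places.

6.75%

From F = S·e^((r−q)T): (r − q) = ln(F/S)/T
ln(4024.36/3959.69) = ln(1.016332) = 0.016200
(r − q) = 0.016200 / (270/360) = 0.021600
r = ln(F/S)/T + q = 0.021600 + 0.0459 = 0.067500
r = 6.75%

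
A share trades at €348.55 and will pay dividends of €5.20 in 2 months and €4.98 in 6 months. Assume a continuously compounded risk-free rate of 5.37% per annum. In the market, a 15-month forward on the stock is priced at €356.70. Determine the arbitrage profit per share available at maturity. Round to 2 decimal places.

€5.35 per share

PV(dividends) I = 5.20·e^(−0.0537·2/12) + 4.98·e^(−0.0537·6/12) = 10.0017
Fair forward F* = (S − I)·e^(rT) = (348.55 − 10.0017)·e^0.067125 = 338.5483 × 1.069429 = 362.0534
Market €356.70 < fair 362.0534: forward underpriced → reverse cash-and-carry (short the stock, invest proceeds at r, pay the dividends, go long the forward).
Profit at T = |F_mkt − F*| = |356.70 − 362.0534| = €5.35 per share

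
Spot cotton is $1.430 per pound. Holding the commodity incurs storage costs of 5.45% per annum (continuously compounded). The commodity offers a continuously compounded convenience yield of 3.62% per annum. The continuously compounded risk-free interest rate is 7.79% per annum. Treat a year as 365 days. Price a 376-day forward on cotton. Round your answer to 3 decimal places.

$1.579 per pound

Net carry = r + u − y = 0.0779 + 0.0545 − 0.0362 = 0.0962
F = S·e^((r+u−y)T) = 1.430 · e^(0.0962 × 376/365) = 1.430 · e^0.099099
= 1.430 × 1.104176 = $1.579 per pound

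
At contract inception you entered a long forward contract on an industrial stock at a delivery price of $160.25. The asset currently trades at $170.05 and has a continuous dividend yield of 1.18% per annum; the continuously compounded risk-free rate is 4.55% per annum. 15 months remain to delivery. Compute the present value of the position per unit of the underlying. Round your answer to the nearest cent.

$16.17

Current fair forward for the remaining 15 months: F = S·e^((r − q)·T), (r − q) = 0.0455 − 0.0118 = 0.0337
F = 170.05 · e^(0.0337 × 15/12) = 170.05 × 1.043025 = 177.3664
Value of long forward = (F − K)·e^(−rT) = (177.3664 − 160.25) · e^(−0.0455·15/12)
= 17.1164 × 0.944712 = 16.17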